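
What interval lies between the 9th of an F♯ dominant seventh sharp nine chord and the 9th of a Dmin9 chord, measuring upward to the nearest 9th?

F♯ dominant seventh sharp nine has G𝄪 as its 9th, and Dmin9 has E as its 9th.
6 letter names make it a sixth; at 7 semitones (a whole step narrower than major) the quality is diminished.

diminished sixth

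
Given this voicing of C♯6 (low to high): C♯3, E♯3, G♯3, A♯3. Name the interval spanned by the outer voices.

The outer voices are C♯3 and A♯3.
Counting 6 letters and 9 half steps from C♯ gives a major sixth.

major sixth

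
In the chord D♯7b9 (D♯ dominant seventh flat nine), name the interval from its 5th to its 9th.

Spelling the chord: D♯–F𝄪–A♯–C♯–E.
The 5th is A♯ and the 9th is E.
A♯ up to E is 6 semitones, a half step narrower than a perfect fifth, so the interval is diminished.

d5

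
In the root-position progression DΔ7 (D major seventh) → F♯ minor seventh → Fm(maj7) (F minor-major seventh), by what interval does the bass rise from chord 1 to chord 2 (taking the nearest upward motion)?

major third

The roots are D and F♯.
D up to F♯ spans 3 letter names and 4 semitones — a major third.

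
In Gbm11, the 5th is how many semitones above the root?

7

Spelling the chord: Gb–Bbb–Db–Fb–Ab–Cb.
Gb to Db is a perfect fifth: 7 semitones.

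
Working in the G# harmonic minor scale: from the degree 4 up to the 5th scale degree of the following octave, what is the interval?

G# harmonic minor: G# A# B C# D# E F##.
The degree 4 is C# and the 5th scale degree (up an octave) is D#.
C# up to D# spans 9 letter names and 14 semitones — a major ninth.

major 9th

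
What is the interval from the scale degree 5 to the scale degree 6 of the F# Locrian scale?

major second

The scale runs F# G A B C D E.
That puts C below D.
Counting 2 letters and 2 half steps from C gives a major second.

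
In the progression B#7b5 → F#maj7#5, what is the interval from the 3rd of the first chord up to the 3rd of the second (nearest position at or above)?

The 3rd of B#7b5 is D##; the 3rd of F#maj7#5 is A#.
From D## to A#: 6 semitones over a fifth = diminished.

diminished fifth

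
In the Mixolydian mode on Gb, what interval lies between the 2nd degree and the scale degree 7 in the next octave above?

Spelling the Mixolydian mode on Gb: Gb Ab Bb Cb Db Eb Fb.
The 2nd degree is Ab and the degree 7 (up an octave) is Fb.
From Ab to Fb: 20 semitones over a thirteenth = minor.

minor thirteenth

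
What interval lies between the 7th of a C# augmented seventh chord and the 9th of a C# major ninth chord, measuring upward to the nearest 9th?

C# augmented seventh has B as its 7th, and C# major ninth has D# as its 9th.
B up to D# spans 3 letter names and 4 semitones — a major third.

major 3rd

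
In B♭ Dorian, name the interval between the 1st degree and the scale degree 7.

The scale runs B♭ C D♭ E♭ F G A♭.
That puts B♭ below A♭.
7 letter names make it a seventh; at 10 semitones (a half step narrower than major) the quality is minor.

minor seventh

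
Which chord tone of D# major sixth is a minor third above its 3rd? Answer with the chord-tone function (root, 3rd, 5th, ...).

5th

Spelling the chord: D#-F##-A#-B#.
The 3rd is F##. A minor third above F## is A#.
A# is the chord's 5th.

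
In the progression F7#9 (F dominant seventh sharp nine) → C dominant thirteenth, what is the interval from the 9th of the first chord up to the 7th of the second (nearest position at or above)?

The 9th of F7#9 (F dominant seventh sharp nine) is G#; the 7th of C dominant thirteenth is Bb.
3 letter names make it a third; at 2 semitones (a whole step narrower than major) the quality is diminished.

d3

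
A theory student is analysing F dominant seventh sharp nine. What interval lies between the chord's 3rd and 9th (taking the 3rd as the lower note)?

major seventh

F7#9: F–A–C–Eb–G#.
The 3rd is A and the 9th is G#.
Counting 7 letters and 11 half steps from A gives a major seventh.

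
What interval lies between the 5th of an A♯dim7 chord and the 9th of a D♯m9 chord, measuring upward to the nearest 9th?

A♯dim7 has E as its 5th, and D♯m9 has E♯ as its 9th.
1 letter names make it a unison; at 1 semitone (a half step wider than perfect) the quality is augmented.

augmented 1st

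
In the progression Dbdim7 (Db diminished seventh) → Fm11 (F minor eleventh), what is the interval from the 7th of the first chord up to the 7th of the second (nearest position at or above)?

augmented third

Dbdim7 (Db diminished seventh) has Cbb as its 7th, and Fm11 (F minor eleventh) has Eb as its 7th.
Cbb up to Eb is 5 semitones, a half step wider than a major third, so the interval is augmented.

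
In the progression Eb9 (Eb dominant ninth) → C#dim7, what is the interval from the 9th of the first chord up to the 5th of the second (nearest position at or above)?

The 9th of Eb9 (Eb dominant ninth) is F; the 5th of C#dim7 is G.
Counting 2 letters and 2 half steps from F gives a major second.

major second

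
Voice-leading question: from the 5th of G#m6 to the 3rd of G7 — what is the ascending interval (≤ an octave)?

minor sixth

G#m6 has D# as its 5th, and G7 has B as its 3rd.
6 letter names make it a sixth; at 8 semitones (a half step narrower than major) the quality is minor.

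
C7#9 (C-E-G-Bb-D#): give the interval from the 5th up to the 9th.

A5

That puts G below D#.
5 letter names make it a fifth; at 8 semitones (a half step wider than perfect) the quality is augmented.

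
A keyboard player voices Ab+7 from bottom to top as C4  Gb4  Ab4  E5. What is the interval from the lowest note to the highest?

The outer voices are C4 and E5.
Counting 10 letters and 16 half steps from C gives a major tenth.

major 10th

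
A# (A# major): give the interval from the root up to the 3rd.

A# major: A#, C##, E#.
The root is A# and the 3rd is C##.
A# up to C## spans 3 letter names and 4 semitones — a major third.

major third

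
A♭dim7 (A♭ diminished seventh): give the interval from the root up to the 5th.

Spelling the chord: A♭ C♭ E𝄫 G𝄫.
So we need the interval from A♭ up to E𝄫.
A♭ up to E𝄫 is 6 semitones, a half step narrower than a perfect fifth, so the interval is diminished.

diminished fifth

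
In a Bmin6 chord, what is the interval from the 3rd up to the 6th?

augmented fourth

Spelling the chord: B D F♯ G♯.
So we need the interval from D up to G♯.
4 letter names make it a fourth; at 6 semitones (a half step wider than perfect) the quality is augmented.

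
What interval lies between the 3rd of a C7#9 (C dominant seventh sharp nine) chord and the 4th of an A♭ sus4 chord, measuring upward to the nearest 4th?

The 3rd of C7#9 (C dominant seventh sharp nine) is E; the 4th of A♭ sus4 is D♭.
E up to D♭ is 9 semitones, a whole step narrower than a major seventh, so the interval is diminished.

diminished seventh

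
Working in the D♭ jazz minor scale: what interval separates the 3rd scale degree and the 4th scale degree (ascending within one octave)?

major second

The scale runs D♭ E♭ F♭ G♭ A♭ B♭ C.
That puts F♭ below G♭.
Counting 2 letters and 2 half steps from F♭ gives a major second.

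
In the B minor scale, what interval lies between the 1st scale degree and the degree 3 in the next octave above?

B natural minor: B C# D E F# G A.
1st scale degree = B; degree 3 (up an octave) = D.
From B to D: 15 semitones over a tenth = minor.

minor tenth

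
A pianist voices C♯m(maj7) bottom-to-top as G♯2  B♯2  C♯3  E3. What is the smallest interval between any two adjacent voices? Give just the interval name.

Adjacent intervals: G♯2→B♯2 = major third; B♯2→C♯3 = minor second; C♯3→E3 = minor third.
The smallest is B♯2 to C♯3, a minor second (1 semitone).

minor second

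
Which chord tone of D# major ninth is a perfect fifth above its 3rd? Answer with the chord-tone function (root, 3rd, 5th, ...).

7th

The chord tones of D#maj9 (D# major ninth) are D#, F##, A#, C##, E#.
The 3rd is F##. A perfect fifth above F## is C##.
C## is the chord's 7th.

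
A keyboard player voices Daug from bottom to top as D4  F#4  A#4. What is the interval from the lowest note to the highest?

augmented fifth

The outer voices are D4 and A#4.
D up to A# is 8 semitones, a half step wider than a perfect fifth, so the interval is augmented.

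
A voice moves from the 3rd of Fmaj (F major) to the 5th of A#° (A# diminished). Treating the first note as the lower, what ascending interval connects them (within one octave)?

The 3rd of Fmaj (F major) is A; the 5th of A#° (A# diminished) is E.
Counting 5 letters and 7 half steps from A gives a perfect fifth.

perfect fifth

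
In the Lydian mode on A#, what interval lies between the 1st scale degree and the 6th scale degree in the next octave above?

major thirteenth

The scale runs A# B# C## D## E# F## G##.
That puts A# below F##.
Counting 13 letters and 21 half steps from A# gives a major thirteenth.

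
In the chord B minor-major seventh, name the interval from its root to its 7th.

The chord tones of BmM7 are B–D–F♯–A♯.
That puts B below A♯.
Counting 7 letters and 11 half steps from B gives a major seventh.

major seventh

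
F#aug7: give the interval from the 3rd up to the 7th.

d5

Spelling the chord: F#, A#, C##, E.
So we need the interval from A# up to E.
A# up to E is 6 semitones, a half step narrower than a perfect fifth, so the interval is diminished.
This 3–7 tritone is the characteristic tension at the heart of the dominant sound.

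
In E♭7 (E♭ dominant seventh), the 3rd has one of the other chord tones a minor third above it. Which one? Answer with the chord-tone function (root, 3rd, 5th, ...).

5th

Spelling the chord: E♭–G–B♭–D♭.
The 3rd is G. A minor third above G is B♭.
B♭ is the chord's 5th.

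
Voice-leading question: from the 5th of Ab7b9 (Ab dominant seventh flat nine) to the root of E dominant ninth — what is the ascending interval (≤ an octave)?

The 5th of Ab7b9 (Ab dominant seventh flat nine) is Eb; the root of E dominant ninth is E.
1 letter names make it a unison; at 1 semitone (a half step wider than perfect) the quality is augmented.

augmented unison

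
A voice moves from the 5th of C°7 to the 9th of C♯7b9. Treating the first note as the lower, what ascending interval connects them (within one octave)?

A5

C°7 has G♭ as its 5th, and C♯7b9 has D as its 9th.
5 letter names make it a fifth; at 8 semitones (a half step wider than perfect) the quality is augmented.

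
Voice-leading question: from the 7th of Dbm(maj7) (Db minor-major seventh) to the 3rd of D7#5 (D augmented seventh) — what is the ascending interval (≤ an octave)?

The 7th of Dbm(maj7) (Db minor-major seventh) is C; the 3rd of D7#5 (D augmented seventh) is F#.
C up to F# is 6 semitones, a half step wider than a perfect fourth, so the interval is augmented.

augmented 4th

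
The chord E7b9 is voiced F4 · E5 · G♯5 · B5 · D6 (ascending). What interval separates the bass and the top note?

major thirteenth

The outer voices are F4 and D6.
From F to D is 21 semitones, exactly the major thirteenth.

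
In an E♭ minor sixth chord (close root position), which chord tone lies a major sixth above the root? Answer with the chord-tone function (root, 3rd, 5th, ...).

E♭m6 is spelled E♭-G♭-B♭-C.
The root is E♭. A major sixth above E♭ is C.
C is the chord's 6th.

6th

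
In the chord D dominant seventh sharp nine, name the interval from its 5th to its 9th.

D dominant seventh sharp nine is spelled D, F#, A, C, E#.
That puts A below E#.
5 letter names make it a fifth; at 8 semitones (a half step wider than perfect) the quality is augmented.

augmented fifth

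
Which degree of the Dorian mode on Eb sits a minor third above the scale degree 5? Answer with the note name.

The scale is Eb F Gb Ab Bb C Db.
The scale degree 5 is Bb; a minor third above that is Db — scale degree 7.

Db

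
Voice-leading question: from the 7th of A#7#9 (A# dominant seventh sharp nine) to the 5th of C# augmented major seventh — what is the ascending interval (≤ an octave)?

The 7th of A#7#9 (A# dominant seventh sharp nine) is G#; the 5th of C# augmented major seventh is G##.
G# up to G## is 1 semitone, a half step wider than a perfect unison, so the interval is augmented.

augmented 1st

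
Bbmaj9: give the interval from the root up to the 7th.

Bbmaj9: Bb-D-F-A-C.
So we need the interval from Bb up to A.
Bb up to A spans 7 letter names and 11 semitones — a major seventh.

major 7th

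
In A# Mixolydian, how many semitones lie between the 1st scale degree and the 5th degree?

7

The scale is A# B# C## D# E# F## G#.
A# up to E# is a perfect fifth — 7 semitones.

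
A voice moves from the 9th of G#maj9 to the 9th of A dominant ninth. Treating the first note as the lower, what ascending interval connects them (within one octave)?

minor second

G#maj9 has A# as its 9th, and A dominant ninth has B as its 9th.
2 letter names make it a second; at 1 semitone (a half step narrower than major) the quality is minor.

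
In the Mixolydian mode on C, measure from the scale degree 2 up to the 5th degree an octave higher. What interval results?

P11

Spelling the Mixolydian mode on C: C D E F G A Bb.
That puts D below G.
D up to G spans 11 letter names and 17 semitones — a perfect eleventh.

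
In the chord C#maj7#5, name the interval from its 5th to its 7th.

The chord tones of C# augmented major seventh are C#-E#-G##-B#.
That puts G## below B#.
3 letter names make it a third; at 3 semitones (a half step narrower than major) the quality is minor.

minor 3rd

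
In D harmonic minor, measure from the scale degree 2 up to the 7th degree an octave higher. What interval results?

major thirteenth

Spelling D harmonic minor: D E F G A Bb C#.
So we need the interval from E up to C#.
Counting 13 letters and 21 half steps from E gives a major thirteenth.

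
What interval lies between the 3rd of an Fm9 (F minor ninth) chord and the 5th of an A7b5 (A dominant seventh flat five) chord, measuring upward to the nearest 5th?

Fm9 (F minor ninth) has Ab as its 3rd, and A7b5 (A dominant seventh flat five) has Eb as its 5th.
Ab up to Eb spans 5 letter names and 7 semitones — a perfect fifth.

P5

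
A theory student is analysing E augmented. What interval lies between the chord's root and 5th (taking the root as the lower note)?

A5

Spelling the chord: E–G♯–B♯.
The root is E and the 5th is B♯.
5 letter names make it a fifth; at 8 semitones (a half step wider than perfect) the quality is augmented.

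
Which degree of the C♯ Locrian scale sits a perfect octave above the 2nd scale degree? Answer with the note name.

The scale is C♯ D E F♯ G A B.
The 2nd scale degree is D; a perfect octave above that is D — scale degree 2.

D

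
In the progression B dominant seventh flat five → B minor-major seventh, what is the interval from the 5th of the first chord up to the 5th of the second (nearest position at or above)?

B dominant seventh flat five has F as its 5th, and B minor-major seventh has F# as its 5th.
1 letter names make it a unison; at 1 semitone (a half step wider than perfect) the quality is augmented.

augmented unison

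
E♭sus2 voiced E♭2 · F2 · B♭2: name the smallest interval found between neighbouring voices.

Adjacent intervals: E♭2→F2 = major second; F2→B♭2 = perfect fourth.
The smallest is E♭2 to F2, a major second (2 semitones).

major second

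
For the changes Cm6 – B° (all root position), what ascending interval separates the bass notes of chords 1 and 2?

M7

The roots are C and B.
From C to B is 11 semitones, exactly the major seventh.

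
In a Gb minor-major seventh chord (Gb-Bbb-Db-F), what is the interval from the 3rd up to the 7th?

A5

3rd = Bbb; 7th = F.
Bbb up to F is 8 semitones, a half step wider than a perfect fifth, so the interval is augmented.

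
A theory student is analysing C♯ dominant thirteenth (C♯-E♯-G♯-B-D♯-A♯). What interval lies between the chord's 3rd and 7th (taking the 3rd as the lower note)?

diminished fifth

That puts E♯ below B.
5 letter names make it a fifth; at 6 semitones (a half step narrower than perfect) the quality is diminished.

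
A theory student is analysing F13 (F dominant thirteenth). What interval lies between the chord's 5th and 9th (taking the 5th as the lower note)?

perfect fifth

F13: F A C E♭ G D.
The 5th is C and the 9th is G.
Counting 5 letters and 7 half steps from C gives a perfect fifth.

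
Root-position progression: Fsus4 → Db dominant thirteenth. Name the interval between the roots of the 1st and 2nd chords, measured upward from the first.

minor sixth

The roots are F and Db.
F up to Db is 8 semitones, a half step narrower than a major sixth, so the interval is minor.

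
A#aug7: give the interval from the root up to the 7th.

minor 7th

A#7#5 (A# augmented seventh): A# C## E## G#.
The root is A# and the 7th is G#.
7 letter names make it a seventh; at 10 semitones (a half step narrower than major) the quality is minor.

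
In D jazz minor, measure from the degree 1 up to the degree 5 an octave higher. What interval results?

perfect twelfth

D melodic minor: D E F G A B C♯.
So we need the interval from D up to A.
D up to A spans 12 letter names and 19 semitones — a perfect twelfth.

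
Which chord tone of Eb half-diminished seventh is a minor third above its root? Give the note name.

Gb

Eb half-diminished seventh is spelled Eb-Gb-Bbb-Db.
The root is Eb. A minor third above Eb is Gb.
Gb is the chord's 3rd.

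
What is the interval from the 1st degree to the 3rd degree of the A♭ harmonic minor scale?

minor third

Spelling the A♭ harmonic minor scale: A♭ B♭ C♭ D♭ E♭ F♭ G.
The 1st degree is A♭ and the scale degree 3 is C♭.
3 letter names make it a third; at 3 semitones (a half step narrower than major) the quality is minor.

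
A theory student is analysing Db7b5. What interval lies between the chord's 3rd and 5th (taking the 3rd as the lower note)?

d3

Spelling the chord: Db-F-Abb-Cb.
So we need the interval from F up to Abb.
F up to Abb is 2 semitones, a whole step narrower than a major third, so the interval is diminished.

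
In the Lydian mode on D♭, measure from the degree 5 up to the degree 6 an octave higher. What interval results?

The scale runs D♭ E♭ F G A♭ B♭ C.
So we need the interval from A♭ up to B♭.
A♭ up to B♭ spans 9 letter names and 14 semitones — a major ninth.

major ninth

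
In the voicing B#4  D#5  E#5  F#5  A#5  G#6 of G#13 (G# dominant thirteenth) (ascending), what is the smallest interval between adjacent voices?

Adjacent intervals: B#4→D#5 = minor third; D#5→E#5 = major second; E#5→F#5 = minor second; F#5→A#5 = major third; A#5→G#6 = minor seventh.
The smallest is E#5 to F#5, a minor second (1 semitone).

minor second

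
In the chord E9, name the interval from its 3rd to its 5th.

m3

E9: E G# B D F#.
So we need the interval from G# up to B.
G# up to B is 3 semitones, a half step narrower than a major third, so the interval is minor.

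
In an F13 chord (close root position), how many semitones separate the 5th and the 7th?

3

Spelling the chord: F-A-C-E♭-G-D.
C to E♭ is a minor third: 3 semitones.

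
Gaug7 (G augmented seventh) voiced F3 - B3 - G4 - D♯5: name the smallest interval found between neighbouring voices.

Adjacent intervals: F3→B3 = augmented fourth; B3→G4 = minor sixth; G4→D♯5 = augmented fifth.
The smallest is F3 to B3, an augmented fourth (6 semitones).

augmented 4th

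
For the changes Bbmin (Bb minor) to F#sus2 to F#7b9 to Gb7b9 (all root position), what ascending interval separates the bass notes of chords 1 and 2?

augmented fifth

The roots are Bb and F#.
From Bb to F#: 8 semitones over a fifth = augmented.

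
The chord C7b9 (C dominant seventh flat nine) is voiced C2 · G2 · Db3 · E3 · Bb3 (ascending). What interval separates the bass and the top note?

The outer voices are C2 and Bb3.
From C to Bb: 22 semitones over a fourteenth = minor.

m14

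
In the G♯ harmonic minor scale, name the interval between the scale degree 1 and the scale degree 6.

G♯ harmonic minor: G♯ A♯ B C♯ D♯ E F𝄪.
So we need the interval from G♯ up to E.
6 letter names make it a sixth; at 8 semitones (a half step narrower than major) the quality is minor.

minor 6th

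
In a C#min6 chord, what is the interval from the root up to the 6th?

Spelling the chord: C# E G# A#.
Root = C#; 6th = A#.
From C# to A# is 9 semitones, exactly the major sixth.

major sixth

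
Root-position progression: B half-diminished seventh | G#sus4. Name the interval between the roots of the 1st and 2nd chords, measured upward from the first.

major sixth

The roots are B and G#.
From B to G# is 9 semitones, exactly the major sixth.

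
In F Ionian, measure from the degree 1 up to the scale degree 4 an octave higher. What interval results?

perfect eleventh

The scale runs F G A Bb C D E.
So we need the interval from F up to Bb.
From F to Bb is 17 semitones, exactly the perfect eleventh.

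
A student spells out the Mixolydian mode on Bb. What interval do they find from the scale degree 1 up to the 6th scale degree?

The scale runs Bb C D Eb F G Ab.
Scale degree 1 = Bb; 6th scale degree = G.
Bb up to G spans 6 letter names and 9 semitones — a major sixth.

M6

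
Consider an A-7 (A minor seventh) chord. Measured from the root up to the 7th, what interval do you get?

m7

A-7 is spelled A C E G.
The root is A and the 7th is G.
A up to G is 10 semitones, a half step narrower than a major seventh, so the interval is minor.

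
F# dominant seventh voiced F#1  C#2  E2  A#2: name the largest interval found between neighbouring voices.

Adjacent intervals: F#1→C#2 = perfect fifth; C#2→E2 = minor third; E2→A#2 = augmented fourth.
The largest is F#1 to C#2, a perfect fifth (7 semitones).

P5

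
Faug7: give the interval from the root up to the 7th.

minor seventh

Faug7: F–A–C♯–E♭.
That puts F below E♭.
F up to E♭ is 10 semitones, a half step narrower than a major seventh, so the interval is minor.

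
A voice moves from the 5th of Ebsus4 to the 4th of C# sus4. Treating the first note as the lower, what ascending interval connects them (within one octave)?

augmented fifth

Ebsus4 has Bb as its 5th, and C# sus4 has F# as its 4th.
From Bb to F#: 8 semitones over a fifth = augmented.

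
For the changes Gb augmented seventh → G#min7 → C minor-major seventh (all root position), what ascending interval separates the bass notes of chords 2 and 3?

The roots are G# and C.
4 letter names make it a fourth; at 4 semitones (a half step narrower than perfect) the quality is diminished.

diminished fourth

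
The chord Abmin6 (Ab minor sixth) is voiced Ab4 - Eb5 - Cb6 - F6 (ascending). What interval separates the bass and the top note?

The outer voices are Ab4 and F6.
Counting 13 letters and 21 half steps from Ab gives a major thirteenth.

major thirteenth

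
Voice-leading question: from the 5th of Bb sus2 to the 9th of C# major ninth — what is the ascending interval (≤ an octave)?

The 5th of Bb sus2 is F; the 9th of C# major ninth is D#.
6 letter names make it a sixth; at 10 semitones (a half step wider than major) the quality is augmented.

A6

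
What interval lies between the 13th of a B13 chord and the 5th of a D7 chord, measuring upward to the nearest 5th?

minor second

B13 has G# as its 13th, and D7 has A as its 5th.
2 letter names make it a second; at 1 semitone (a half step narrower than major) the quality is minor.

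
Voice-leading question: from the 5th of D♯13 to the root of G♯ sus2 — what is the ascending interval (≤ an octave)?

minor seventh

The 5th of D♯13 is A♯; the root of G♯ sus2 is G♯.
A♯ up to G♯ is 10 semitones, a half step narrower than a major seventh, so the interval is minor.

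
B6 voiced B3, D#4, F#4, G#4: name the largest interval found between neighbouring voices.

Adjacent intervals: B3→D#4 = major third; D#4→F#4 = minor third; F#4→G#4 = major second.
The largest is B3 to D#4, a major third (4 semitones).

major 3rd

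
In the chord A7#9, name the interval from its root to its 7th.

minor seventh

A7#9 is spelled A–C#–E–G–B#.
So we need the interval from A up to G.
A up to G is 10 semitones, a half step narrower than a major seventh, so the interval is minor.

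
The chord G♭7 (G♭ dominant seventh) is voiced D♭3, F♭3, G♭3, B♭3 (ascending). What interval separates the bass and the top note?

The outer voices are D♭3 and B♭3.
From D♭ to B♭ is 9 semitones, exactly the major sixth.

major sixth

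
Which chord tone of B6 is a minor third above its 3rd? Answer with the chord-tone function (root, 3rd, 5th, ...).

5th

B major sixth: B D# F# G#.
The 3rd is D#. A minor third above D# is F#.
F# is the chord's 5th.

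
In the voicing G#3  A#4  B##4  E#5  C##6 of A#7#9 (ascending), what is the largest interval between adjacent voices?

Adjacent intervals: G#3→A#4 = major ninth; A#4→B##4 = augmented second; B##4→E#5 = diminished fourth; E#5→C##6 = major sixth.
The largest is G#3 to A#4, a major ninth (14 semitones).

major 9th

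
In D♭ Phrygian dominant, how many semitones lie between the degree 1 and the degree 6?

The scale is D♭ E𝄫 F G♭ A♭ B𝄫 C♭.
D♭ up to B𝄫 is a minor sixth — 8 semitones.

8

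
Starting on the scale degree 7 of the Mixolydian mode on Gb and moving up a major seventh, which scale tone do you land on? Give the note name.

Eb

The scale is Gb Ab Bb Cb Db Eb Fb.
The scale degree 7 is Fb; a major seventh above that is Eb — scale degree 6.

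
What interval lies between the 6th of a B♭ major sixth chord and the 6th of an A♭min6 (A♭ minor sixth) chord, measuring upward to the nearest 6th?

minor seventh

B♭ major sixth has G as its 6th, and A♭min6 (A♭ minor sixth) has F as its 6th.
From G to F: 10 semitones over a seventh = minor.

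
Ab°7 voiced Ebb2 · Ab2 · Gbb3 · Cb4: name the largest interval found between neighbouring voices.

diminished seventh

Adjacent intervals: Ebb2→Ab2 = augmented fourth; Ab2→Gbb3 = diminished seventh; Gbb3→Cb4 = augmented fourth.
The largest is Ab2 to Gbb3, a diminished seventh (9 semitones).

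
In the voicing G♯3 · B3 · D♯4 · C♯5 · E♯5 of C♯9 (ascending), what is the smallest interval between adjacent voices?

Adjacent intervals: G♯3→B3 = minor third; B3→D♯4 = major third; D♯4→C♯5 = minor seventh; C♯5→E♯5 = major third.
The smallest is G♯3 to B3, a minor third (3 semitones).

minor 3rd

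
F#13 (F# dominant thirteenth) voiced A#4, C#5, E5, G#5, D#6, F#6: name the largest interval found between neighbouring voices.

Adjacent intervals: A#4→C#5 = minor third; C#5→E5 = minor third; E5→G#5 = major third; G#5→D#6 = perfect fifth; D#6→F#6 = minor third.
The largest is G#5 to D#6, a perfect fifth (7 semitones).

perfect fifth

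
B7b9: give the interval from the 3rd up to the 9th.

Spelling the chord: B, D♯, F♯, A, C.
3rd = D♯; 9th = C.
From D♯ to C: 9 semitones over a seventh = diminished.

diminished seventh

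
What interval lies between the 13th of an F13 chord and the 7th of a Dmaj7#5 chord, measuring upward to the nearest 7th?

The 13th of F13 is D; the 7th of Dmaj7#5 is C#.
Counting 7 letters and 11 half steps from D gives a major seventh.

M7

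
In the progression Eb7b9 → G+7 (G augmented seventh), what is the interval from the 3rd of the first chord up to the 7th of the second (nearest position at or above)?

Eb7b9 has G as its 3rd, and G+7 (G augmented seventh) has F as its 7th.
From G to F: 10 semitones over a seventh = minor.

minor seventh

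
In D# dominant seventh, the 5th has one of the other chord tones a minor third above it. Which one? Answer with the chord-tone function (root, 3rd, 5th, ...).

7th

D# dominant seventh: D#–F##–A#–C#.
The 5th is A#. A minor third above A# is C#.
C# is the chord's 7th.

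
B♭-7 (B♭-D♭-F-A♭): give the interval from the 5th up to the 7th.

minor third

That puts F below A♭.
3 letter names make it a third; at 3 semitones (a half step narrower than major) the quality is minor.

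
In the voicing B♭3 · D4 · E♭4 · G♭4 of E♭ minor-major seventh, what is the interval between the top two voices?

minor third

Those voices are E♭4 and G♭4.
From E♭ to G♭: 3 semitones over a third = minor.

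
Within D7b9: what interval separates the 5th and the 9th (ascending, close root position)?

The chord tones of D7b9 are D-F#-A-C-Eb.
So we need the interval from A up to Eb.
From A to Eb: 6 semitones over a fifth = diminished.

d5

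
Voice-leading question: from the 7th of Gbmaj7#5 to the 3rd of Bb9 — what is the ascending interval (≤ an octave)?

The 7th of Gbmaj7#5 is F; the 3rd of Bb9 is D.
From F to D is 9 semitones, exactly the major sixth.

M6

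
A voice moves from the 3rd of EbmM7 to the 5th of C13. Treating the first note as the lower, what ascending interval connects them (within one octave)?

The 3rd of EbmM7 is Gb; the 5th of C13 is G.
From Gb to G: 1 semitone over a unison = augmented.

augmented unison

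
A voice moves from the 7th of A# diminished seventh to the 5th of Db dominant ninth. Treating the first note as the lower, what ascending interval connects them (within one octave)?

minor second

The 7th of A# diminished seventh is G; the 5th of Db dominant ninth is Ab.
G up to Ab is 1 semitone, a half step narrower than a major second, so the interval is minor.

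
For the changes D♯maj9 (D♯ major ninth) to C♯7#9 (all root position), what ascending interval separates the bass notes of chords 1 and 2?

minor seventh

The roots are D♯ and C♯.
From D♯ to C♯: 10 semitones over a seventh = minor.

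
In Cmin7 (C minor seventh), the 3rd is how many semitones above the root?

Cm7 (C minor seventh) is spelled C, Eb, G, Bb.
C to Eb is a minor third: 3 semitones.

3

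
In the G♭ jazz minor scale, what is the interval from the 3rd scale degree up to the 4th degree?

Spelling the G♭ jazz minor scale: G♭ A♭ B𝄫 C♭ D♭ E♭ F.
So we need the interval from B𝄫 up to C♭.
B𝄫 up to C♭ spans 2 letter names and 2 semitones — a major second.

major second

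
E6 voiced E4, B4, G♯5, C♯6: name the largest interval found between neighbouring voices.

Adjacent intervals: E4→B4 = perfect fifth; B4→G♯5 = major sixth; G♯5→C♯6 = perfect fourth.
The largest is B4 to G♯5, a major sixth (9 semitones).

major sixth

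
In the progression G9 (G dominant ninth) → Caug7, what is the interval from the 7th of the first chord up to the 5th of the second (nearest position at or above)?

The 7th of G9 (G dominant ninth) is F; the 5th of Caug7 is G#.
From F to G#: 3 semitones over a second = augmented.

augmented second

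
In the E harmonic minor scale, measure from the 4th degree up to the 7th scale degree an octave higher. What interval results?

augmented eleventh

Spelling the E harmonic minor scale: E F# G A B C D#.
So we need the interval from A up to D#.
From A to D#: 18 semitones over an eleventh = augmented.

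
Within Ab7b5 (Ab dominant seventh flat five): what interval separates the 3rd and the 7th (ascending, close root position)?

d5

Ab7b5 (Ab dominant seventh flat five): Ab, C, Ebb, Gb.
So we need the interval from C up to Gb.
C up to Gb is 6 semitones, a half step narrower than a perfect fifth, so the interval is diminished.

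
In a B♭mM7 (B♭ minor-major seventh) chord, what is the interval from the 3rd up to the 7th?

Spelling the chord: B♭–D♭–F–A.
3rd = D♭; 7th = A.
5 letter names make it a fifth; at 8 semitones (a half step wider than perfect) the quality is augmented.

augmented fifth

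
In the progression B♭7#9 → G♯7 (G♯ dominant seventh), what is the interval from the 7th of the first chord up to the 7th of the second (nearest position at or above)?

B♭7#9 has A♭ as its 7th, and G♯7 (G♯ dominant seventh) has F♯ as its 7th.
From A♭ to F♯: 10 semitones over a sixth = augmented.

augmented sixth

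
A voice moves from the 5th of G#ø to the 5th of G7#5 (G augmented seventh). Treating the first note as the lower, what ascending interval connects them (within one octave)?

augmented unison

G#ø has D as its 5th, and G7#5 (G augmented seventh) has D# as its 5th.
From D to D#: 1 semitone over a unison = augmented.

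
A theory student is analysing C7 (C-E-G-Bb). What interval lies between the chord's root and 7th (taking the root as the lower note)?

So we need the interval from C up to Bb.
7 letter names make it a seventh; at 10 semitones (a half step narrower than major) the quality is minor.

minor seventh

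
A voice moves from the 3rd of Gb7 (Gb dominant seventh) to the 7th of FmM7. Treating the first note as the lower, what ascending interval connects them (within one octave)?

A4

Gb7 (Gb dominant seventh) has Bb as its 3rd, and FmM7 has E as its 7th.
Bb up to E is 6 semitones, a half step wider than a perfect fourth, so the interval is augmented.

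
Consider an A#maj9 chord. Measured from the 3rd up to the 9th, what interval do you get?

minor seventh

Spelling the chord: A#–C##–E#–G##–B#.
So we need the interval from C## up to B#.
C## up to B# is 10 semitones, a half step narrower than a major seventh, so the interval is minor.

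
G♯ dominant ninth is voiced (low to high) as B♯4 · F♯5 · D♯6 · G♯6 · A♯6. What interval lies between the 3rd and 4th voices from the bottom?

P4

Those voices are D♯6 and G♯6.
D♯ up to G♯ spans 4 letter names and 5 semitones — a perfect fourth.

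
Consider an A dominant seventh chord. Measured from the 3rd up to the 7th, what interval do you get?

diminished fifth

Spelling the chord: A–C#–E–G.
The 3rd is C# and the 7th is G.
From C# to G: 6 semitones over a fifth = diminished.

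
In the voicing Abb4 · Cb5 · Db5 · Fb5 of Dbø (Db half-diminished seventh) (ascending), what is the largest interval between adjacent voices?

major third

Adjacent intervals: Abb4→Cb5 = major third; Cb5→Db5 = major second; Db5→Fb5 = minor third.
The largest is Abb4 to Cb5, a major third (4 semitones).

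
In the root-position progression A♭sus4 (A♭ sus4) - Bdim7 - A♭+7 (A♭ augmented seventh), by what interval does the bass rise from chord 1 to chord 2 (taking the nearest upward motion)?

augmented 2nd

The roots are A♭ and B.
From A♭ to B: 3 semitones over a second = augmented.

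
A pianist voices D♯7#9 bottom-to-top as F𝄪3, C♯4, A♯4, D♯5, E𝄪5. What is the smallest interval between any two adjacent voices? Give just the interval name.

A2

Adjacent intervals: F𝄪3→C♯4 = diminished fifth; C♯4→A♯4 = major sixth; A♯4→D♯5 = perfect fourth; D♯5→E𝄪5 = augmented second.
The smallest is D♯5 to E𝄪5, an augmented second (3 semitones).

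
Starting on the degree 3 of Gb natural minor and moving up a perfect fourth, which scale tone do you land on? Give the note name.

The scale is Gb Ab Bbb Cb Db Ebb Fb.
The degree 3 is Bbb; a perfect fourth above that is Ebb — scale degree 6.

Ebb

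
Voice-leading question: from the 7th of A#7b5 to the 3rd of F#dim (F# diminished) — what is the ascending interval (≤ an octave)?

The 7th of A#7b5 is G#; the 3rd of F#dim (F# diminished) is A.
2 letter names make it a second; at 1 semitone (a half step narrower than major) the quality is minor.

m2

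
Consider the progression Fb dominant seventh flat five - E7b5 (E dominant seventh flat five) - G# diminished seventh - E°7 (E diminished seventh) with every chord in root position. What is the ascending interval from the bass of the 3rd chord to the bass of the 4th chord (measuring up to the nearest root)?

m6

The roots are G# and E.
From G# to E: 8 semitones over a sixth = minor.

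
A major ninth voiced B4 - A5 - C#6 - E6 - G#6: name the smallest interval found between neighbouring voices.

minor third

Adjacent intervals: B4→A5 = minor seventh; A5→C#6 = major third; C#6→E6 = minor third; E6→G#6 = major third.
The smallest is C#6 to E6, a minor third (3 semitones).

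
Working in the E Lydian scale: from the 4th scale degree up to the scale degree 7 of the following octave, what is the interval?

perfect eleventh

Spelling the E Lydian scale: E F♯ G♯ A♯ B C♯ D♯.
That puts A♯ below D♯.
Counting 11 letters and 17 half steps from A♯ gives a perfect eleventh.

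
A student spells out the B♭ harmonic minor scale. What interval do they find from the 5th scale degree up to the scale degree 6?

B♭ harmonic minor: B♭ C D♭ E♭ F G♭ A.
That puts F below G♭.
2 letter names make it a second; at 1 semitone (a half step narrower than major) the quality is minor.

minor second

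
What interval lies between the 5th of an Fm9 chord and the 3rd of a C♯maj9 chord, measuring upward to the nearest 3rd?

augmented third

The 5th of Fm9 is C; the 3rd of C♯maj9 is E♯.
From C to E♯: 5 semitones over a third = augmented.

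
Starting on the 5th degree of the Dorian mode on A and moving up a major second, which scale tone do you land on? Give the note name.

F#

The scale is A B C D E F# G.
The 5th degree is E; a major second above that is F# — scale degree 6.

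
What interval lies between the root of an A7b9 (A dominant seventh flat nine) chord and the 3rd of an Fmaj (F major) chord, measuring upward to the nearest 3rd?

perfect unison

The root of A7b9 (A dominant seventh flat nine) is A; the 3rd of Fmaj (F major) is A.
A up to A spans 1 letter names and 0 semitones — a perfect unison.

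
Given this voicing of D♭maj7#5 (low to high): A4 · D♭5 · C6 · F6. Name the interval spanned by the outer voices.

The outer voices are A4 and F6.
13 letter names make it a thirteenth; at 20 semitones (a half step narrower than major) the quality is minor.

minor 13th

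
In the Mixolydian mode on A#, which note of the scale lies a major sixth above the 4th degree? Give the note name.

The scale is A# B# C## D# E# F## G#.
The 4th degree is D#; a major sixth above that is B# — scale degree 2.

B#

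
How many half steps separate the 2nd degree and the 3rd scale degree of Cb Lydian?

2

The scale is Cb Db Eb F Gb Ab Bb.
Db up to Eb is a major second — 2 semitones.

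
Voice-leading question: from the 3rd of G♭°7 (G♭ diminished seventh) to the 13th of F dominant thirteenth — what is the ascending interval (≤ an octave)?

augmented 3rd

The 3rd of G♭°7 (G♭ diminished seventh) is B𝄫; the 13th of F dominant thirteenth is D.
3 letter names make it a third; at 5 semitones (a half step wider than major) the quality is augmented.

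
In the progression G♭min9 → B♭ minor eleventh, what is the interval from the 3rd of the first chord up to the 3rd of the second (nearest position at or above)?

major 3rd

G♭min9 has B𝄫 as its 3rd, and B♭ minor eleventh has D♭ as its 3rd.
B𝄫 up to D♭ spans 3 letter names and 4 semitones — a major third.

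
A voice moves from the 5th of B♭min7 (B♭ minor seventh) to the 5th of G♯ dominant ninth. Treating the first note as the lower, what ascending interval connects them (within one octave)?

augmented sixth

The 5th of B♭min7 (B♭ minor seventh) is F; the 5th of G♯ dominant ninth is D♯.
F up to D♯ is 10 semitones, a half step wider than a major sixth, so the interval is augmented.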